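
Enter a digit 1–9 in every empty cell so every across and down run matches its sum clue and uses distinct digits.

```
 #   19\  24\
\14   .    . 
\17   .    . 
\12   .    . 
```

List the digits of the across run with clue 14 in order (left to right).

17 in 2 cells must be {8,9}; 24 in 3 cells must be {7,8,9}.
Nothing is forced directly, so branch on R1C2, whose candidates are 8 or 9. If R1C2 = 9: that forces R1C1 = 5, R2C1 = 8, after which R2C2 would have to be in {9} for the 17 across but in {7,8} for the 24 down — contradiction. So R1C2 = 8.
R1C1 = 14 − 8 = 6 completes the 14 across.
Given what's placed, R2C2 must be 9 to fit the 17 across and 24 down.
R3C2 = 24 − 17 = 7 completes the 24 down.
R2C1 = 17 − 9 = 8 completes the 17 across.
R3C1 = 12 − 7 = 5 completes the 12 across.

6, 8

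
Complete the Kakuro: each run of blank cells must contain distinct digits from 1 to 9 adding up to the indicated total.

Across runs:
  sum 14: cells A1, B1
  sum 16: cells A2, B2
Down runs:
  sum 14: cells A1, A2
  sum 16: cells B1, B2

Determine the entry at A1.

5

16 in 2 cells must be {7,9}.
The 14 across and the 16 down share only 9, so B1 = 9.
The 16 across and the 14 down share only 9, so A2 = 9.
B2 = 16 − 9 = 7 completes the 16 across.
A1 = 14 − 9 = 5 completes the 14 across.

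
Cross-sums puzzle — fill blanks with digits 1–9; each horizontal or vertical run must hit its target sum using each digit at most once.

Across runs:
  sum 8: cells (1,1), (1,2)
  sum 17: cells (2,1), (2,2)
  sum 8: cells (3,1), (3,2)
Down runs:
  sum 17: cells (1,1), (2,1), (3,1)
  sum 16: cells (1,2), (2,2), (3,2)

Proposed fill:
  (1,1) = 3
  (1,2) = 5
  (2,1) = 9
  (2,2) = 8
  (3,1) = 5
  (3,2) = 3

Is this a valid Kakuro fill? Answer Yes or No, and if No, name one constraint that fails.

Yes

Across: 3+5=8; 9+8=17; 5+3=8. Down: 3+9+5=17; 5+8+3=16. No digit repeats within any run.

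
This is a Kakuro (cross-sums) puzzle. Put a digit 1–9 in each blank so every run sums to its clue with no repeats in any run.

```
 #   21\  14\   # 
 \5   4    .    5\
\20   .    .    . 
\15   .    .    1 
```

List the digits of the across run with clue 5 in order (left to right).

4 1

R1C2 = 5 − 4 = 1 completes the 5 across.
R2C3 = 5 − 1 = 4 completes the 5 down.
R2C1 = 9: the only remaining digit allowed by both the 20 across and the 21 down.
R2C2 = 20 − 13 = 7 completes the 20 across.
R3C1 = 21 − 13 = 8 completes the 21 down.
R3C2 = 15 − 9 = 6 completes the 15 across.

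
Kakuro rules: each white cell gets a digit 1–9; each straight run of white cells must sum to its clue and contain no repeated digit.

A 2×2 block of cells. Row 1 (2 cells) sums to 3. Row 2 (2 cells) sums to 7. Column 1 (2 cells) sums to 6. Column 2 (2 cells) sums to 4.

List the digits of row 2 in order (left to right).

4 3

3 in 2 cells must be {1,2}; 4 in 2 cells must be {1,3}.
The 3 across and the 4 down share only 1, so (1,2) = 1.
(2,2) = 4 − 1 = 3 completes the 4 down.
(1,1) = 3 − 1 = 2 completes the 3 across.
(2,1) = 7 − 3 = 4 completes the 7 across.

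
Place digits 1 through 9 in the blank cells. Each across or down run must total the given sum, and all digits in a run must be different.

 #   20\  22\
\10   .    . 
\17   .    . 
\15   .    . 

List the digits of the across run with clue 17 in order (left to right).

8 9

17 in 2 cells must be {8,9}.
Nothing is forced directly, so branch on R2C1, whose candidates are 8 or 9. If R2C1 = 9: that forces R2C2 = 8, R3C2 = 9, after which R1C2 would have to be in {1,2,3,4,6,7,8,9} for the 10 across but in {5} for the 22 down — contradiction. So R2C1 = 8.
R2C2 = 17 − 8 = 9 completes the 17 across.
Nothing is forced directly, so branch on R3C1, whose candidates are 7 or 9. If R3C1 = 7: then R1C1 would have to be in {1,2,3,4,6,7,8,9} for the 10 across but in {5} for the 20 down — contradiction. So R3C1 = 9.
R1C1 = 20 − 17 = 3 completes the 20 down.
R1C2 = 10 − 3 = 7 completes the 10 across.
R3C2 = 15 − 9 = 6 completes the 15 across.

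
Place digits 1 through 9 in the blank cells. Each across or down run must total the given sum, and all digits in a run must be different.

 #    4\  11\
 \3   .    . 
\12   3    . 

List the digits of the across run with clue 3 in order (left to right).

3 in 2 cells must be {1,2}; 4 in 2 cells must be {1,3}.
R1C1 = 4 − 3 = 1 completes the 4 down.
R1C2 = 3 − 1 = 2 completes the 3 across.
R2C2 = 12 − 3 = 9 completes the 12 across.

1 2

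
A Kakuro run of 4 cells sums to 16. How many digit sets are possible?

4 distinct digits from 1–9 sum between 10 and 30.

8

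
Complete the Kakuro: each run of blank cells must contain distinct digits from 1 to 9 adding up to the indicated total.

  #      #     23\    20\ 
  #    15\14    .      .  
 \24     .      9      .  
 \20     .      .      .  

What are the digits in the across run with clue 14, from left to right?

24 in 3 cells must be {7,8,9}; 23 in 3 cells must be {6,8,9}.
No cell is forced outright now. R1C2 can only be 6 or 8 (the digits allowed by both its 14 across and its 23 down). If R1C2 = 8: that forces R1C3 = 6, after which R2C3 would have to be in {7,8} for the 24 across but in {5,9} for the 20 down — contradiction. So R1C2 = 6.
R1C3 = 14 − 6 = 8 completes the 14 across.
Given what's placed, R2C3 must be 7 to fit the 24 across and 20 down.
R3C2 = 23 − 15 = 8 completes the 23 down.
R3C3 = 20 − 15 = 5 completes the 20 down.
R2C1 = 24 − 16 = 8 completes the 24 across.
R3C1 = 20 − 13 = 7 completes the 20 across.

6 8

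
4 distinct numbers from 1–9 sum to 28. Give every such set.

{4,7,8,9}; {5,6,8,9}

4 distinct digits from 1–9 sum between 10 and 30.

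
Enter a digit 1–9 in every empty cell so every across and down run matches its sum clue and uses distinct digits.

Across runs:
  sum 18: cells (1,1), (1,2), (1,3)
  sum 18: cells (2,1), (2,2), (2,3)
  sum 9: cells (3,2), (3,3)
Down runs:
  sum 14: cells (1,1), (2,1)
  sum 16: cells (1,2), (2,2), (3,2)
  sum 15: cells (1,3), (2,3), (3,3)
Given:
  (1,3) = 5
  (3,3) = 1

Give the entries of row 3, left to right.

8, 1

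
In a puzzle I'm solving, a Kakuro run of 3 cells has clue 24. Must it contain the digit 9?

Yes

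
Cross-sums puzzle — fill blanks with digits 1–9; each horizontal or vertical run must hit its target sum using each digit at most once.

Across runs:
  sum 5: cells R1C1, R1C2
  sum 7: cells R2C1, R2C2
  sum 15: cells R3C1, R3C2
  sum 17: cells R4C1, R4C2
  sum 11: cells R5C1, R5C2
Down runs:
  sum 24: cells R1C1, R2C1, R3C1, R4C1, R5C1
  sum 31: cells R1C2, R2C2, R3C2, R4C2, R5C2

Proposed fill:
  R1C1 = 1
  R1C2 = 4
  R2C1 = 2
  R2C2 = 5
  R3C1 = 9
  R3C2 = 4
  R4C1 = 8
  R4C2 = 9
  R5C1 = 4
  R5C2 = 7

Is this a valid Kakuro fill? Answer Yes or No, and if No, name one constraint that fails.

No — the down run R1C2–R5C2 sums to 29, not 31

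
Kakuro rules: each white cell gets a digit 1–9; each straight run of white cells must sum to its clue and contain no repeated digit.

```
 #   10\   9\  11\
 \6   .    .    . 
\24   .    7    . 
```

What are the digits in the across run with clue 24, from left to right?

9 7 8

6 in 3 cells must be {1,2,3}; 24 in 3 cells must be {7,8,9}.
R1C2 = 9 − 7 = 2 completes the 9 down.
R1C3 = 3: the only remaining digit allowed by both the 6 across and the 11 down.
R2C3 = 11 − 3 = 8 completes the 11 down.
R1C1 = 6 − 5 = 1 completes the 6 across.
R2C1 = 24 − 15 = 9 completes the 24 across.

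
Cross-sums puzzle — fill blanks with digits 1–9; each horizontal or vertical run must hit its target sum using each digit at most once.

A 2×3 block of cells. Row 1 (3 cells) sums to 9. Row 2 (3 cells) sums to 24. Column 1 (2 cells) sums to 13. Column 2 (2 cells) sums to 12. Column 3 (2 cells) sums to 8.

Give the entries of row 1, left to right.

24 in 3 cells must be {7,8,9}.
The 24 across and the 8 down share only 7, so (2,3) = 7.
(1,3) = 8 − 7 = 1 completes the 8 down.
Nothing is forced directly, so branch on (1,1), whose candidates are 5 or 6. If (1,1) = 6: then (1,2) would have to be in {2} for the 9 across but in {3,4,5,7,8,9} for the 12 down — contradiction. So (1,1) = 5.
(1,2) = 9 − 6 = 3 completes the 9 across.
(2,1) = 13 − 5 = 8 completes the 13 down.
(2,2) = 24 − 15 = 9 completes the 24 across.

5 3 1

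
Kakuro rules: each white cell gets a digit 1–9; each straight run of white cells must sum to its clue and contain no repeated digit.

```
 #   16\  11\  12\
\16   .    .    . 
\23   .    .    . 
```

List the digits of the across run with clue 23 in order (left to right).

9 6 8

23 in 3 cells must be {6,8,9}; 16 in 2 cells must be {7,9}.
The 23 across and the 16 down share only 9, so R2C1 = 9.
Given what's placed, R2C3 must be 8 to fit the 23 across and 12 down.
R1C1 = 16 − 9 = 7 completes the 16 down.
R1C3 = 12 − 8 = 4 completes the 12 down.
R2C2 = 23 − 17 = 6 completes the 23 across.
R1C2 = 16 − 11 = 5 completes the 16 across.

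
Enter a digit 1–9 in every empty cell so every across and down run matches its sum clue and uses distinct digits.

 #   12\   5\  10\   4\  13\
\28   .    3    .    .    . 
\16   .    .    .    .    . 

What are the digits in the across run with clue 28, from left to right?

8, 3, 9, 1, 7

16 in 5 cells must be {1,2,3,4,6}; 4 in 2 cells must be {1,3}.
Given what's placed, R1C4 must be 1 to fit the 28 across and 4 down.
R2C2 = 5 − 3 = 2 completes the 5 down.
R2C4 = 4 − 1 = 3 completes the 4 down.
Given what's placed, R2C1 must be 4 to fit the 16 across and 12 down.
Given what's placed, R2C5 must be 6 to fit the 16 across and 13 down.
R1C1 = 12 − 4 = 8 completes the 12 down.
R1C5 = 13 − 6 = 7 completes the 13 down.
R2C3 = 16 − 15 = 1 completes the 16 across.
R1C3 = 28 − 19 = 9 completes the 28 across.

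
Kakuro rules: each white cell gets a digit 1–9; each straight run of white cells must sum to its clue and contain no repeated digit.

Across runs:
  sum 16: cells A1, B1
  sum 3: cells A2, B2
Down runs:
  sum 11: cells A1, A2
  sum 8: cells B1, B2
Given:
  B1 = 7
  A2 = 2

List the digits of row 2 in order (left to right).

2 1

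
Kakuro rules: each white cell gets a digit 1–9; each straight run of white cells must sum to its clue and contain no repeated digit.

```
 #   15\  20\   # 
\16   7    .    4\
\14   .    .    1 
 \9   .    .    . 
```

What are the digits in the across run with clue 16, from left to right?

16 in 2 cells must be {7,9}; 4 in 2 cells must be {1,3}.
R1C2 = 16 − 7 = 9 completes the 16 across.
R3C3 = 4 − 1 = 3 completes the 4 down.
No cell is forced outright now. R3C1 can only be 2 or 5 (the digits allowed by both its 9 across and its 15 down). If R3C1 = 5: then R2C1 would have to be in {4,5,6,7,8,9} for the 14 across but in {3} for the 15 down — contradiction. So R3C1 = 2.
R2C1 = 15 − 9 = 6 completes the 15 down.
R2C2 = 14 − 7 = 7 completes the 14 across.
R3C2 = 9 − 5 = 4 completes the 9 across.

7 9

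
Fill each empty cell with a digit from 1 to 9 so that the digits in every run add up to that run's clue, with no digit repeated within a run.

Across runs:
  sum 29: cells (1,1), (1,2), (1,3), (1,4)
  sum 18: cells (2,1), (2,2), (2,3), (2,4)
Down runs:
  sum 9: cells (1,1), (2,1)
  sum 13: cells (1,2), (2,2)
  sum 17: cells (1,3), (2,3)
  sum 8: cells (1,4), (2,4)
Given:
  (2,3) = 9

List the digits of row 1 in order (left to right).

7, 9, 8, 5

29 in 4 cells must be {5,7,8,9}; 17 in 2 cells must be {8,9}.
(1,3) = 17 − 9 = 8 completes the 17 down.
No cell is forced outright now. (1,1) can only be 5 or 7 (the digits allowed by both its 29 across and its 9 down). If (1,1) = 5: that forces (1,4) = 7, (2,1) = 4, after which (2,2) would have to be in {2,3} for the 18 across but in {4,5,6,7,8,9} for the 13 down — contradiction. So (1,1) = 7.
Given what's placed, (1,4) must be 5 to fit the 29 across and 8 down.
(2,1) = 9 − 7 = 2 completes the 9 down.
(2,4) = 8 − 5 = 3 completes the 8 down.
(1,2) = 29 − 20 = 9 completes the 29 across.
(2,2) = 18 − 14 = 4 completes the 18 across.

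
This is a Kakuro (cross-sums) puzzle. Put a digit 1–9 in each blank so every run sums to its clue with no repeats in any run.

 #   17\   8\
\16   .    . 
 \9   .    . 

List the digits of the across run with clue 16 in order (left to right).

9 7

16 in 2 cells must be {7,9}; 17 in 2 cells must be {8,9}.
The 16 across and the 17 down share only 9, so R1C1 = 9.
R1C2 = 16 − 9 = 7 completes the 16 across.
R2C1 = 17 − 9 = 8 completes the 17 down.
R2C2 = 9 − 8 = 1 completes the 9 across.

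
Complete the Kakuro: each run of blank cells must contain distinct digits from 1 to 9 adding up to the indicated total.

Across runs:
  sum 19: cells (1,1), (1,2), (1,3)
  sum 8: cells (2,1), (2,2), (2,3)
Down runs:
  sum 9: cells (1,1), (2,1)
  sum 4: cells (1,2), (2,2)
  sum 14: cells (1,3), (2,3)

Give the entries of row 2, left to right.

2 1 5

4 in 2 cells must be {1,3}.
The 19 across and the 4 down share only 3, so (1,2) = 3.
Given what's placed, (1,3) must be 9 to fit the 19 across and 14 down.
(2,2) = 4 − 3 = 1 completes the 4 down.
(2,3) = 14 − 9 = 5 completes the 14 down.
(1,1) = 19 − 12 = 7 completes the 19 across.
(2,1) = 8 − 6 = 2 completes the 8 across.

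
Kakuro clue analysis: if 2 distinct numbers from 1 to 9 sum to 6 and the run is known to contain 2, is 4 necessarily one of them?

The only way to make 6 from 2 distinct digits under that restriction is {2,4}, which contains 4.

Yes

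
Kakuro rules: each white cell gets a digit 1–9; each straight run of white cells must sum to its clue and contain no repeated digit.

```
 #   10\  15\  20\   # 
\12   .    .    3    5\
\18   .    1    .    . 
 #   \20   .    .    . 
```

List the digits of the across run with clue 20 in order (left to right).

No cell is forced outright now. R3C4 can only be 3 or 4 (the digits allowed by both its 20 across and its 5 down). If R3C4 = 4: then R2C4 would have to be in {2,3,4,5,6,7,8,9} for the 18 across but in {1} for the 5 down — contradiction. So R3C4 = 3.
R2C4 = 5 − 3 = 2 completes the 5 down.
No cell is forced outright now. R3C2 can only be 8 or 9 (the digits allowed by both its 20 across and its 15 down). If R3C2 = 8: then R1C2 would have to be in {1,2,4,5,7,8} for the 12 across but in {6} for the 15 down — contradiction. So R3C2 = 9.
R1C2 = 15 − 10 = 5 completes the 15 down.
R3C3 = 20 − 12 = 8 completes the 20 across.
R1C1 = 12 − 8 = 4 completes the 12 across.
R2C1 = 10 − 4 = 6 completes the 10 down.
R2C3 = 18 − 9 = 9 completes the 18 across.

9 8 3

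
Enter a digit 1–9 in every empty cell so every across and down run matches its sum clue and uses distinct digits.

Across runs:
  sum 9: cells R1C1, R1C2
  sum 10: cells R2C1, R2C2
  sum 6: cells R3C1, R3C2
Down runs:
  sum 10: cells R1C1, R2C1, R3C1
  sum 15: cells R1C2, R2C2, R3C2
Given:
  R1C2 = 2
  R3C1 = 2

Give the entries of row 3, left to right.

R1C1 = 9 − 2 = 7 completes the 9 across.
R2C1 = 10 − 9 = 1 completes the 10 down.
R2C2 = 10 − 1 = 9 completes the 10 across.
R3C2 = 6 − 2 = 4 completes the 6 across.

2, 4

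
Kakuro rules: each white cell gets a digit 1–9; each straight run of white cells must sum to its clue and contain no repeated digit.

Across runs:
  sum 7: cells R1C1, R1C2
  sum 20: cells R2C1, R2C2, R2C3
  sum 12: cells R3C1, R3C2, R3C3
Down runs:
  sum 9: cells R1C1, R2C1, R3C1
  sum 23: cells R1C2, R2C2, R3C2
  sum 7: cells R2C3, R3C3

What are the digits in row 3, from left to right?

3, 8, 1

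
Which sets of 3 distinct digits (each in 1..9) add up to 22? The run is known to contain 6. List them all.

3 distinct digits from 1–9 sum between 6 and 24.
Keeping only sets containing 6.
Only one set works: {6,7,9}.

{6,7,9}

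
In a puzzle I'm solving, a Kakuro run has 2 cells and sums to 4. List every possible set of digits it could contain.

{1,3}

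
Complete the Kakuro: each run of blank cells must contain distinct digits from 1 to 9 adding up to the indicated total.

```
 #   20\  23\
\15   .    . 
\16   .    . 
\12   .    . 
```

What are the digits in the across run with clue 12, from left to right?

4 8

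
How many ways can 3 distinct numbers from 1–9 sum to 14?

8

3 distinct digits from 1–9 sum between 6 and 24.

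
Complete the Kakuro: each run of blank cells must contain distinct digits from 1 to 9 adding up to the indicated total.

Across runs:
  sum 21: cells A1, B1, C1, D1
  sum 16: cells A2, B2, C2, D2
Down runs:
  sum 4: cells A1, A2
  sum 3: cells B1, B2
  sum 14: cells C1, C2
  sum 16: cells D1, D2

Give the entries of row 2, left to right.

1 2 6 7

4 in 2 cells must be {1,3}; 3 in 2 cells must be {1,2}; 16 in 2 cells must be {7,9}.
Nothing is forced directly, so branch on A1, whose candidates are 1 or 3. If A1 = 1: then B1 would have to be in {3,4,5,6,7,8,9} for the 21 across but in {1,2} for the 3 down — contradiction. So A1 = 3.
A2 = 4 − 3 = 1 completes the 4 down.
Given what's placed, B2 must be 2 to fit the 16 across and 3 down.
B1 = 3 − 2 = 1 completes the 3 down.
D1 = 9: the only remaining digit allowed by both the 21 across and the 16 down.
D2 = 16 − 9 = 7 completes the 16 down.
C1 = 21 − 13 = 8 completes the 21 across.
C2 = 16 − 10 = 6 completes the 16 across.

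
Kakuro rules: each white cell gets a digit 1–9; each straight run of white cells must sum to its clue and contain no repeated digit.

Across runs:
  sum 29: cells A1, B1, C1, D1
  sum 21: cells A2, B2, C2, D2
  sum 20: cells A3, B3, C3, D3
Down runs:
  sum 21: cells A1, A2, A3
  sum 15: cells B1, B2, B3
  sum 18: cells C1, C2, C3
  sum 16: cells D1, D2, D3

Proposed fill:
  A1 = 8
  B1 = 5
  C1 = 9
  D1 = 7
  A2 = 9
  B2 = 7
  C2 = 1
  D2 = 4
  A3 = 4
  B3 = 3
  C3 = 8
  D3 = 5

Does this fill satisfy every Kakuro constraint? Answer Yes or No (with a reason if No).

Across: 8+5+9+7=29; 9+7+1+4=21; 4+3+8+5=20. Down: 8+9+4=21; 5+7+3=15; 9+1+8=18; 7+4+5=16. No digit repeats within any run.

Yes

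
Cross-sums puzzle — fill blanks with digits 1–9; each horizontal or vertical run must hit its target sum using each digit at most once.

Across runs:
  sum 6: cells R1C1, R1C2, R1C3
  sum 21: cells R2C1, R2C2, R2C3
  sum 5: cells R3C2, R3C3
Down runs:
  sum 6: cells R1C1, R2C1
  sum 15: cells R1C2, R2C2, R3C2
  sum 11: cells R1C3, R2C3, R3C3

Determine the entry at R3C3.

1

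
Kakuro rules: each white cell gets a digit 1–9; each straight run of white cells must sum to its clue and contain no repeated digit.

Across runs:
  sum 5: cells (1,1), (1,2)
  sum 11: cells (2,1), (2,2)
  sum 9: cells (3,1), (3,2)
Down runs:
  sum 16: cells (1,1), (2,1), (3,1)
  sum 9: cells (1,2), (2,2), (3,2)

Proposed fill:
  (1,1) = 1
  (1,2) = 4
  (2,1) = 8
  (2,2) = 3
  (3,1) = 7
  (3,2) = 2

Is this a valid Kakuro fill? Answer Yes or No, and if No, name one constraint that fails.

Yes

Across: 1+4=5; 8+3=11; 7+2=9. Down: 1+8+7=16; 4+3+2=9. No digit repeats within any run.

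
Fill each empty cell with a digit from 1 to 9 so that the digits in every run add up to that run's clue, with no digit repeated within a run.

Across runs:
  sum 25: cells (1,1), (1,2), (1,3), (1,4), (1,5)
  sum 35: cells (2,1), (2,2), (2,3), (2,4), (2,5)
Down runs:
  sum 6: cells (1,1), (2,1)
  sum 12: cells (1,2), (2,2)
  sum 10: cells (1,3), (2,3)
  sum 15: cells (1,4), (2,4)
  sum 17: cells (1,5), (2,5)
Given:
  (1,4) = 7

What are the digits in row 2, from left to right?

35 in 5 cells must be {5,6,7,8,9}; 17 in 2 cells must be {8,9}.
(2,1) = 5: only digit in both the 35-across and 6-down candidate sets.
(2,4) = 15 − 7 = 8 completes the 15 down.
Given what's placed, (2,5) must be 9 to fit the 35 across and 17 down.
(1,1) = 6 − 5 = 1 completes the 6 down.
(1,5) = 17 − 9 = 8 completes the 17 down.
(2,2) = 7: the only remaining digit allowed by both the 35 across and the 12 down.
(2,3) = 35 − 29 = 6 completes the 35 across.

5 7 6 8 9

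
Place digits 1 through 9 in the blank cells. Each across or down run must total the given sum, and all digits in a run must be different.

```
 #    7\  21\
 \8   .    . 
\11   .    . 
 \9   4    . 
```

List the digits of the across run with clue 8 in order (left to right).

1 7

7 in 3 cells must be {1,2,4}.
R2C1 = 2: the only remaining digit allowed by both the 11 across and the 7 down.
R2C2 = 11 − 2 = 9 completes the 11 across.
R3C2 = 9 − 4 = 5 completes the 9 across.
R1C1 = 7 − 6 = 1 completes the 7 down.
R1C2 = 8 − 1 = 7 completes the 8 across.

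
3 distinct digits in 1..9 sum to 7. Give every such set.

{1,2,4}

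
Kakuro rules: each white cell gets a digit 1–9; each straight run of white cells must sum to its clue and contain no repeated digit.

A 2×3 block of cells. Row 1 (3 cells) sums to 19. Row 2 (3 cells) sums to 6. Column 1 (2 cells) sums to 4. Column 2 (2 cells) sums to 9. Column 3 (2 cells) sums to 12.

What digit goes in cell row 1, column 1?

6 in 3 cells must be {1,2,3}; 4 in 2 cells must be {1,3}.
The 19 across and the 4 down share only 3, so (1,1) = 3.
Given what's placed, (1,2) must be 7 to fit the 19 across and 9 down.
(1,3) = 19 − 10 = 9 completes the 19 across.
(2,1) = 4 − 3 = 1 completes the 4 down.
(2,2) = 9 − 7 = 2 completes the 9 down.
(2,3) = 6 − 3 = 3 completes the 6 across.

3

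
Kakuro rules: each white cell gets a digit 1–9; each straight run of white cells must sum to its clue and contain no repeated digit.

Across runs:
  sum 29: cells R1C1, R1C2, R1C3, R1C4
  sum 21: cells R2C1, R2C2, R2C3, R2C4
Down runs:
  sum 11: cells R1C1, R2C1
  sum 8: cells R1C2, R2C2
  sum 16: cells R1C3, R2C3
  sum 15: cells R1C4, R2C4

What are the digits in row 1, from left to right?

29 in 4 cells must be {5,7,8,9}; 16 in 2 cells must be {7,9}.
Nothing is forced directly, so branch on R1C2, whose candidates are 5 or 7. If R1C2 = 7: that forces R1C3 = 9, R1C4 = 8, R2C2 = 1, R2C3 = 7, after which R2C4 would have to be in {4,5,8,9} for the 21 across but in {7} for the 15 down — contradiction. So R1C2 = 5.
R2C2 = 8 − 5 = 3 completes the 8 down.
Nothing is forced directly, so branch on R1C1, whose candidates are 7 or 8 or 9. If R1C1 = 7: that forces R1C3 = 9, R1C4 = 8, R2C1 = 4, after which R2C3 would have to be in {5,6,8,9} for the 21 across but in {7} for the 16 down — contradiction. If R1C1 = 8: then R2C1 would have to be in {1,2,4,5,6,7,8,9} for the 21 across but in {3} for the 11 down — contradiction. So R1C1 = 9.
R1C3 = 7: the only remaining digit allowed by both the 29 across and the 16 down.
R1C4 = 29 − 21 = 8 completes the 29 across.

9, 5, 7, 8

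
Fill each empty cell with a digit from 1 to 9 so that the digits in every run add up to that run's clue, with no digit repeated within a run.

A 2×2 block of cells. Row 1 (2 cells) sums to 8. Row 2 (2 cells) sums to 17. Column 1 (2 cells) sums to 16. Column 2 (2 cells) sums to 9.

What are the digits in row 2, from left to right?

17 in 2 cells must be {8,9}; 16 in 2 cells must be {7,9}.
The 8 across and the 16 down share only 7, so (1,1) = 7.
(1,2) = 8 − 7 = 1 completes the 8 across.
(2,1) = 16 − 7 = 9 completes the 16 down.
(2,2) = 17 − 9 = 8 completes the 17 across.

9 8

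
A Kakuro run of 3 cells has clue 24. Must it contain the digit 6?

The only way to make 24 from 3 distinct digits is {7,8,9}, which does not contain 6.

No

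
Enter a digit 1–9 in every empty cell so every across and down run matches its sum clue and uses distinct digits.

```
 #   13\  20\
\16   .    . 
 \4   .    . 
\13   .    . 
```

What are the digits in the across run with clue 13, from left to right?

16 in 2 cells must be {7,9}; 4 in 2 cells must be {1,3}.
The 4 across and the 20 down share only 3, so R2C2 = 3.
Given what's placed, R1C2 must be 9 to fit the 16 across and 20 down.
R2C1 = 4 − 3 = 1 completes the 4 across.
R3C2 = 20 − 12 = 8 completes the 20 down.
R1C1 = 16 − 9 = 7 completes the 16 across.
R3C1 = 13 − 8 = 5 completes the 13 across.

5 8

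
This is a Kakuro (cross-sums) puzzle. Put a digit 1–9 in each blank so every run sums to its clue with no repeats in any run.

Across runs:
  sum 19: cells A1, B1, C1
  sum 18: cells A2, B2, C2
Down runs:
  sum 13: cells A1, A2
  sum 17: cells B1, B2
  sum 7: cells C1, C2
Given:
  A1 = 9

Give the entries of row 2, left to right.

4 9 5

17 in 2 cells must be {8,9}.
Given what's placed, B1 must be 8 to fit the 19 across and 17 down.
C1 = 19 − 17 = 2 completes the 19 across.
A2 = 13 − 9 = 4 completes the 13 down.
B2 = 17 − 8 = 9 completes the 17 down.
C2 = 18 − 13 = 5 completes the 18 across.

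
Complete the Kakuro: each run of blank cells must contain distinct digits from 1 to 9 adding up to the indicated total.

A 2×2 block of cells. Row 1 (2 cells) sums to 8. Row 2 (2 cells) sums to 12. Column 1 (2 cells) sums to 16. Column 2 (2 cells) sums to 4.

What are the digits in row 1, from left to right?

7, 1

16 in 2 cells must be {7,9}; 4 in 2 cells must be {1,3}.
The 8 across and the 16 down share only 7, so (1,1) = 7.
(1,2) = 8 − 7 = 1 completes the 8 across.
(2,1) = 16 − 7 = 9 completes the 16 down.
(2,2) = 12 − 9 = 3 completes the 12 across.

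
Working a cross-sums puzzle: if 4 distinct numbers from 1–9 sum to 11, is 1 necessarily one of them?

Yes

The only way to make 11 from 4 distinct digits is {1,2,3,5}, which contains 1.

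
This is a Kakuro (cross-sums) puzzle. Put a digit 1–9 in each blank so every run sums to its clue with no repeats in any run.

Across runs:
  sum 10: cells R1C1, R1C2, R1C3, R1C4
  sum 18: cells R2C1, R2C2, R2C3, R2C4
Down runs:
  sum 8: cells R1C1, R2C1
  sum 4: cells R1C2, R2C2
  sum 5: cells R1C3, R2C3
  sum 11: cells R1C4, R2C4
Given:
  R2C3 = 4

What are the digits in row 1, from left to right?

10 in 4 cells must be {1,2,3,4}; 4 in 2 cells must be {1,3}.
R1C3 = 5 − 4 = 1 completes the 5 down.
R1C2 = 3: the only remaining digit allowed by both the 10 across and the 4 down.
R2C2 = 4 − 3 = 1 completes the 4 down.
Given what's placed, R1C1 must be 2 to fit the 10 across and 8 down.
R1C4 = 10 − 6 = 4 completes the 10 across.
R2C1 = 8 − 2 = 6 completes the 8 down.
R2C4 = 18 − 11 = 7 completes the 18 across.

2, 3, 1, 4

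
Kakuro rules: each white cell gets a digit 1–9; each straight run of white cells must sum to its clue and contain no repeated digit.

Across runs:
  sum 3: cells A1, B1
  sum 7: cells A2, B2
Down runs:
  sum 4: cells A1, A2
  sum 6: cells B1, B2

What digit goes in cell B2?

4

3 in 2 cells must be {1,2}; 4 in 2 cells must be {1,3}.
The 3 across and the 4 down share only 1, so A1 = 1.
B1 = 3 − 1 = 2 completes the 3 across.
A2 = 4 − 1 = 3 completes the 4 down.
B2 = 7 − 3 = 4 completes the 7 across.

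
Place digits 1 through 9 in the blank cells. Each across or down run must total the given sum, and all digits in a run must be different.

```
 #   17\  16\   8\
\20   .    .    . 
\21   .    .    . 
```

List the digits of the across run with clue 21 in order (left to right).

9, 7, 5

17 in 2 cells must be {8,9}; 16 in 2 cells must be {7,9}.
Nothing is forced directly, so branch on R1C1, whose candidates are 8 or 9. If R1C1 = 9: that forces R1C2 = 7, after which R1C3 would have to be in {4} for the 20 across but in {1,2,3,5,6,7} for the 8 down — contradiction. So R1C1 = 8.
R2C1 = 17 − 8 = 9 completes the 17 down.
Given what's placed, R2C2 must be 7 to fit the 21 across and 16 down.
R2C3 = 21 − 16 = 5 completes the 21 across.
R1C2 = 16 − 7 = 9 completes the 16 down.
R1C3 = 20 − 17 = 3 completes the 20 across.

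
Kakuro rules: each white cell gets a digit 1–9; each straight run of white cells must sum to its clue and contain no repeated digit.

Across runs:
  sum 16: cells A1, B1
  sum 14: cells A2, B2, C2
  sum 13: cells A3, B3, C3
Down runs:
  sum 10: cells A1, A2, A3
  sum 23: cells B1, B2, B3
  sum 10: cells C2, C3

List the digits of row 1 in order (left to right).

16 in 2 cells must be {7,9}; 23 in 3 cells must be {6,8,9}.
Only 7 fits A1 under both its across sum 16 and down sum 10.
B1 = 16 − 7 = 9 completes the 16 across.

7 9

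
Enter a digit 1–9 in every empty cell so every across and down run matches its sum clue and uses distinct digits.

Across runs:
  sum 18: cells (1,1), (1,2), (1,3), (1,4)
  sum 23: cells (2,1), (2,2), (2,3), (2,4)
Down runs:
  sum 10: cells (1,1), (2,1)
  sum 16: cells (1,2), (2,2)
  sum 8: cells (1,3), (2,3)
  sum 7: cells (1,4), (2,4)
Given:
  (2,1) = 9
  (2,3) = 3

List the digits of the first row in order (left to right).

16 in 2 cells must be {7,9}.
(1,1) = 10 − 9 = 1 completes the 10 down.
(1,3) = 8 − 3 = 5 completes the 8 down.
(2,2) = 7: the only remaining digit allowed by both the 23 across and the 16 down.
(2,4) = 23 − 19 = 4 completes the 23 across.
(1,2) = 16 − 7 = 9 completes the 16 down.
(1,4) = 18 − 15 = 3 completes the 18 across.

1 9 5 3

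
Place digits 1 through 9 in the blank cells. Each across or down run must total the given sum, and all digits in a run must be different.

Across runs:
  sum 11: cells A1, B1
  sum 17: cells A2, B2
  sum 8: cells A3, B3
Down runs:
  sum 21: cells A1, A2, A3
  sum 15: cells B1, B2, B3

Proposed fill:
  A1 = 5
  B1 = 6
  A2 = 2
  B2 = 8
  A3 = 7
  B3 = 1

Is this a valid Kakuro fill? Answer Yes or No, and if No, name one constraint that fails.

No — the down run A1–A3 sums to 14, not 21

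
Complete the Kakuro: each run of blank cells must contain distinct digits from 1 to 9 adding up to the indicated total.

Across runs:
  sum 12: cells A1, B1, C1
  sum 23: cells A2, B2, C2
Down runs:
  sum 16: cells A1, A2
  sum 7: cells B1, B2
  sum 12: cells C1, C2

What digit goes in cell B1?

1

23 in 3 cells must be {6,8,9}; 16 in 2 cells must be {7,9}.
The 23 across and the 16 down share only 9, so A2 = 9.
Given what's placed, B2 must be 6 to fit the 23 across and 7 down.
C2 = 23 − 15 = 8 completes the 23 across.
A1 = 16 − 9 = 7 completes the 16 down.
B1 = 7 − 6 = 1 completes the 7 down.
C1 = 12 − 8 = 4 completes the 12 across.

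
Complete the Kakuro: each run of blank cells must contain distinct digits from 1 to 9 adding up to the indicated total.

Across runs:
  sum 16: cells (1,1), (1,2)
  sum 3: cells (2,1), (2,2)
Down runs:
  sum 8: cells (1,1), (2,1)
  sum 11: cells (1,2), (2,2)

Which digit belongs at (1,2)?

9

16 in 2 cells must be {7,9}; 3 in 2 cells must be {1,2}.
The 16 across and the 8 down share only 7, so (1,1) = 7.
(1,2) = 16 − 7 = 9 completes the 16 across.
(2,1) = 8 − 7 = 1 completes the 8 down.
(2,2) = 3 − 1 = 2 completes the 3 across.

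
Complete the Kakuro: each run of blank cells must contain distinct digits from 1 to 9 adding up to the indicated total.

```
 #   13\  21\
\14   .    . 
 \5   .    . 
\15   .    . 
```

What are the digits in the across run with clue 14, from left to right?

5 9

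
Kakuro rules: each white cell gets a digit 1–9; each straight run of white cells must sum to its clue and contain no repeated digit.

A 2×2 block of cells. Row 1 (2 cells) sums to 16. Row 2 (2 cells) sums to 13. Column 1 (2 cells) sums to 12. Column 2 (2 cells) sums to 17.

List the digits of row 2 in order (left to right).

5 8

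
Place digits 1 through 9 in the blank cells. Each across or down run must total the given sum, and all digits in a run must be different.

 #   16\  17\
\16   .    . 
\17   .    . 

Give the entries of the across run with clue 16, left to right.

16 in 2 cells must be {7,9}; 17 in 2 cells must be {8,9}.
The 16 across and the 17 down share only 9, so R1C2 = 9.
The 17 across and the 16 down share only 9, so R2C1 = 9.
R2C2 = 17 − 9 = 8 completes the 17 across.
R1C1 = 16 − 9 = 7 completes the 16 across.

7 9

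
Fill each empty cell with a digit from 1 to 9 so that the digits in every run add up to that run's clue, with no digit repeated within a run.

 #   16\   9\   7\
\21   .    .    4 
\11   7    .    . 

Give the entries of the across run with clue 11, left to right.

7 1 3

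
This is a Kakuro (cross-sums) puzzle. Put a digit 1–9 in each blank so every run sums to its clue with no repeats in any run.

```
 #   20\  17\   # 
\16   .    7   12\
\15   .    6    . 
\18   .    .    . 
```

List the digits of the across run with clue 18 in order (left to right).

16 in 2 cells must be {7,9}.
R1C1 = 16 − 7 = 9 completes the 16 across.
R3C2 = 17 − 13 = 4 completes the 17 down.
Nothing is forced directly, so branch on R3C1, whose candidates are 5 or 6 or 8. If R3C1 = 5: then R2C1 would have to be in {1,2,4,5,7,8} for the 15 across but in {6} for the 20 down — contradiction. If R3C1 = 8: then R2C1 would have to be in {1,2,4,5,7,8} for the 15 across but in {3} for the 20 down — contradiction. So R3C1 = 6.
R2C1 = 20 − 15 = 5 completes the 20 down.
R2C3 = 15 − 11 = 4 completes the 15 across.
R3C3 = 18 − 10 = 8 completes the 18 across.

6 4 8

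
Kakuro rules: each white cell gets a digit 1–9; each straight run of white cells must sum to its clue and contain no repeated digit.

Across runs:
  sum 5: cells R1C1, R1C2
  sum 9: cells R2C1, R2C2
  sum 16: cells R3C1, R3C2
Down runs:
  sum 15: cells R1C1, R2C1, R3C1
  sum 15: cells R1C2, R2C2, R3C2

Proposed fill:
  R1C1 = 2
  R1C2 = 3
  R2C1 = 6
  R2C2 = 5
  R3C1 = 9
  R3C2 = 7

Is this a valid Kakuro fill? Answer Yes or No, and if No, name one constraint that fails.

No — the across run R2C1–R2C2 sums to 11, not 9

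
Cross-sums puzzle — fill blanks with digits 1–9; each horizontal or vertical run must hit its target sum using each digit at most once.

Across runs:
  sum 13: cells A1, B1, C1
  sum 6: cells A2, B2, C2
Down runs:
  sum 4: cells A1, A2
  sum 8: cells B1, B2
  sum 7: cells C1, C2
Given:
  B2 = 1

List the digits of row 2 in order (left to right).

6 in 3 cells must be {1,2,3}; 4 in 2 cells must be {1,3}.
B1 = 8 − 1 = 7 completes the 8 down.
A2 = 3: the only remaining digit allowed by both the 6 across and the 4 down.
C2 = 6 − 4 = 2 completes the 6 across.
A1 = 4 − 3 = 1 completes the 4 down.
C1 = 13 − 8 = 5 completes the 13 across.

3 1 2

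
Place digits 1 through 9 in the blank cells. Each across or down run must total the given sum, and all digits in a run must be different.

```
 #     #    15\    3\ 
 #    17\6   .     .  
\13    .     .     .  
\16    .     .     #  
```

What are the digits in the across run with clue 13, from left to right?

8, 3, 2

16 in 2 cells must be {7,9}; 17 in 2 cells must be {8,9}; 3 in 2 cells must be {1,2}.
The 16 across and the 17 down share only 9, so R3C1 = 9.
R3C2 = 16 − 9 = 7 completes the 16 across.
R2C1 = 17 − 9 = 8 completes the 17 down.
No cell is forced outright now. R1C2 can only be 2 or 5 (the digits allowed by both its 6 across and its 15 down). If R1C2 = 2: then R1C3 would have to be in {4} for the 6 across but in {1,2} for the 3 down — contradiction. So R1C2 = 5.
R1C3 = 6 − 5 = 1 completes the 6 across.
R2C2 = 15 − 12 = 3 completes the 15 down.
R2C3 = 13 − 11 = 2 completes the 13 across.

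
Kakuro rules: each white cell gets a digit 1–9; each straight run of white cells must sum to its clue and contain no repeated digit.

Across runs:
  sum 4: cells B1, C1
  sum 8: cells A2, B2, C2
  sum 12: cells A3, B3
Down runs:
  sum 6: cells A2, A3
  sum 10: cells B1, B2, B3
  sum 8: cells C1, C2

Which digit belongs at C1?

3

4 in 2 cells must be {1,3}.
Nothing is forced directly, so branch on B1, whose candidates are 1 or 3. If B1 = 3: that forces C1 = 1, after which C2 would have to be in {1,2,3,4,5} for the 8 across but in {7} for the 8 down — contradiction. So B1 = 1.
C1 = 4 − 1 = 3 completes the 4 across.
C2 = 8 − 3 = 5 completes the 8 down.
B2 = 2: the only remaining digit allowed by both the 8 across and the 10 down.
B3 = 10 − 3 = 7 completes the 10 down.
A2 = 8 − 7 = 1 completes the 8 across.
A3 = 12 − 7 = 5 completes the 12 across.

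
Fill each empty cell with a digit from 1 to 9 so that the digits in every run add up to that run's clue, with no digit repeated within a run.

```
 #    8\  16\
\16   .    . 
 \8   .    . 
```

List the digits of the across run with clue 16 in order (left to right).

7 9

16 in 2 cells must be {7,9}.
The 16 across and the 8 down share only 7, so R1C1 = 7.
R1C2 = 16 − 7 = 9 completes the 16 across.
R2C1 = 8 − 7 = 1 completes the 8 down.
R2C2 = 8 − 1 = 7 completes the 8 across.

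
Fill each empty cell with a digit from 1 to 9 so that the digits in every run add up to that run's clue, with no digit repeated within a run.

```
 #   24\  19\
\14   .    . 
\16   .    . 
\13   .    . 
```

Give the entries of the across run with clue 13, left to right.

9 4

16 in 2 cells must be {7,9}; 24 in 3 cells must be {7,8,9}.
Nothing is forced directly, so branch on R1C1, whose candidates are 8 or 9. If R1C1 = 9: that forces R1C2 = 5, R2C1 = 7, after which R2C2 would have to be in {9} for the 16 across but in {6,8} for the 19 down — contradiction. So R1C1 = 8.
R1C2 = 14 − 8 = 6 completes the 14 across.
Given what's placed, R2C2 must be 9 to fit the 16 across and 19 down.
R3C2 = 19 − 15 = 4 completes the 19 down.
R2C1 = 16 − 9 = 7 completes the 16 across.
R3C1 = 13 − 4 = 9 completes the 13 across.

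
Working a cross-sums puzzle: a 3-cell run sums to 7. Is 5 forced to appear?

The only way to make 7 from 3 distinct digits is {1,2,4}, which does not contain 5.

No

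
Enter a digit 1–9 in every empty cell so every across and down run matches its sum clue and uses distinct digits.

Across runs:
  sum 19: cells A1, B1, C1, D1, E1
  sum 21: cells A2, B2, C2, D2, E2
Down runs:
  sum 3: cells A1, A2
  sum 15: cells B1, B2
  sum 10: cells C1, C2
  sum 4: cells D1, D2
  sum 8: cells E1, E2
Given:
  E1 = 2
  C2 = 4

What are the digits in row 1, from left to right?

3 in 2 cells must be {1,2}; 4 in 2 cells must be {1,3}.
Given what's placed, A1 must be 1 to fit the 19 across and 3 down.
C1 = 10 − 4 = 6 completes the 10 down.
D1 = 3: the only remaining digit allowed by both the 19 across and the 4 down.
A2 = 3 − 1 = 2 completes the 3 down.
D2 = 4 − 3 = 1 completes the 4 down.
E2 = 8 − 2 = 6 completes the 8 down.
B1 = 19 − 12 = 7 completes the 19 across.

1 7 6 3 2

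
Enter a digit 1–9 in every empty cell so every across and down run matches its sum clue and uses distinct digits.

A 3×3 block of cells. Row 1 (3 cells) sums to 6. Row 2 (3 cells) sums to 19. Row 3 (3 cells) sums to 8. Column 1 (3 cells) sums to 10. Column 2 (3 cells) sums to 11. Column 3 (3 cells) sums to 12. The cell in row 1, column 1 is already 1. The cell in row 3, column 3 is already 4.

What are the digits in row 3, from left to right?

3, 1, 4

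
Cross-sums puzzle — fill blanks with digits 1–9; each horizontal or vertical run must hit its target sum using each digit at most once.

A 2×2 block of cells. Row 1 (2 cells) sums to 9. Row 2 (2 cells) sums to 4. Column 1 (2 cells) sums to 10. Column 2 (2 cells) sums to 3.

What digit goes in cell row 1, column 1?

7

4 in 2 cells must be {1,3}; 3 in 2 cells must be {1,2}.
The 4 across and the 3 down share only 1, so (2,2) = 1.
(1,2) = 3 − 1 = 2 completes the 3 down.
(2,1) = 4 − 1 = 3 completes the 4 across.
(1,1) = 9 − 2 = 7 completes the 9 across.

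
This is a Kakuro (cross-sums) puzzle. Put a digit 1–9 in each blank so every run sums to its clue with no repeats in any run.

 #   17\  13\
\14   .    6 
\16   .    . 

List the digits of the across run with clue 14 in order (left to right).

8 6

16 in 2 cells must be {7,9}; 17 in 2 cells must be {8,9}.
R1C1 = 14 − 6 = 8 completes the 14 across.
R2C1 = 17 − 8 = 9 completes the 17 down.
R2C2 = 16 − 9 = 7 completes the 16 across.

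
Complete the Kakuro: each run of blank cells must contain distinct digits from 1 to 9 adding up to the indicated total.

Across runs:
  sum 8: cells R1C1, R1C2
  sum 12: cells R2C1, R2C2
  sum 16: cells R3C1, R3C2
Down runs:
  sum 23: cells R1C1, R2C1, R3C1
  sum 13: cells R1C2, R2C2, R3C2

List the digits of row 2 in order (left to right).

8, 4

16 in 2 cells must be {7,9}; 23 in 3 cells must be {6,8,9}.
The 8 across and the 23 down share only 6, so R1C1 = 6.
R1C2 = 8 − 6 = 2 completes the 8 across.
Given what's placed, R3C1 must be 9 to fit the 16 across and 23 down.
R3C2 = 16 − 9 = 7 completes the 16 across.
R2C1 = 23 − 15 = 8 completes the 23 down.
R2C2 = 12 − 8 = 4 completes the 12 across.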